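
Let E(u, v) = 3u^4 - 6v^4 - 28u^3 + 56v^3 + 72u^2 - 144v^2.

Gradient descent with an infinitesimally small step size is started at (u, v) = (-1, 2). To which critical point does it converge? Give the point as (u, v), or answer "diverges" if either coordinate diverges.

(0, 3)

E is separable, so gradient descent decouples: u follows -∂E/∂u, v follows -∂E/∂v.
∂E/∂u = 12u(u - 4)(u - 3); at u=-1 this is -240, so u increases.
∂E/∂v = -24v(v - 4)(v - 3); at v=2 this is -96, so v increases.
u converges to its nearest critical value 0 (a local min of the u-part); v converges to 3. The iterate converges to (0, 3).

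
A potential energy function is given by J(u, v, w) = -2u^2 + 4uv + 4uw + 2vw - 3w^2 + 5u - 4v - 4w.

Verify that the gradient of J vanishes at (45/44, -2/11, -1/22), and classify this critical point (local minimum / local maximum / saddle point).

saddle point

∇J = (-4u + 4v + 4w + 5, 4u + 2w - 4, 4u + 2v - 6w - 4); substituting (45/44, -2/11, -1/22) gives ∇J = (0, 0, 0), so (45/44, -2/11, -1/22) is indeed a critical point.
The Hessian is constant: H = [[-4, 4, 4], [4, 0, 2], [4, 2, -6]].
Leading principal minors: Δ₁ = -4, Δ₂ = -16, Δ₃ = 176.
The minors fit neither the all-positive nor the alternating-sign pattern, so H is indefinite: a saddle point.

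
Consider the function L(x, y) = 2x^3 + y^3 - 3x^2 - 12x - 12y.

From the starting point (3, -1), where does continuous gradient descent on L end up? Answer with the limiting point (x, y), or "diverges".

(2, 2)

L is separable, so gradient descent decouples: x follows -∂L/∂x, y follows -∂L/∂y.
∂L/∂x = 6(x - 2)(x + 1); at x=3 this is 24, so x decreases.
∂L/∂y = 3(y - 2)(y + 2); at y=-1 this is -9, so y increases.
x converges to its nearest critical value 2 (a local min of the x-part); y converges to 2. The iterate converges to (2, 2).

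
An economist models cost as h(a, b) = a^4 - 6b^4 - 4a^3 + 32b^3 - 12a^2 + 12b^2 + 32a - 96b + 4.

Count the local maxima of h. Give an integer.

2

h separates as a function of a plus a function of b, so ∇h=0 decouples.
∂h/∂a = 4(a - 4)(a - 1)(a + 2) = 0 at a ∈ {-2, 1, 4}; ∂h/∂b = -24(b - 4)(b - 1)(b + 1) = 0 at b ∈ {-1, 1, 4}.
The Hessian is diagonal: diag(h_aa, h_bb). Second derivatives: h_aa(-2)=72, h_aa(1)=-36, h_aa(4)=72; h_bb(-1)=-240, h_bb(1)=144, h_bb(4)=-360.
Local maxima occur where both diagonal entries negative: (1, -1), (1, 4). Count: 2.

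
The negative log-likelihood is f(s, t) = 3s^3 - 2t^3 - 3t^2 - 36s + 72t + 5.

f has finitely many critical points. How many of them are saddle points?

2

f separates as a function of s plus a function of t, so ∇f=0 decouples.
∂f/∂s = 9(s - 2)(s + 2) = 0 at s ∈ {-2, 2}; ∂f/∂t = -6(t - 3)(t + 4) = 0 at t ∈ {-4, 3}.
The Hessian is diagonal: diag(f_ss, f_tt). Second derivatives: f_ss(-2)=-36, f_ss(2)=36; f_tt(-4)=42, f_tt(3)=-42.
Saddle points occur where the two diagonal entries have opposite signs: (-2, -4), (2, 3). Count: 2.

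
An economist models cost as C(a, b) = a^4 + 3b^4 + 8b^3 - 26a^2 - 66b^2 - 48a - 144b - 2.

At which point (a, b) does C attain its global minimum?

C(a,b) separates as P(a) + Q(b) − 2, so its minimum is min P + min Q − 2.
P'(a) = 4(a - 4)(a + 1)(a + 3) vanishes at a ∈ {-3, -1, 4}; Q'(b) = 12(b - 3)(b + 1)(b + 4) vanishes at b ∈ {-4, -1, 3}.
Local minima of P (where P''>0): P(-3)=-9, P(4)=-352. Local minima of Q: Q(-4)=-224, Q(3)=-567.
So the global minimum of C is P(4) + Q(3) − 2 = -352 − 567 − 2 = -921, attained at (4, 3).

(4, 3)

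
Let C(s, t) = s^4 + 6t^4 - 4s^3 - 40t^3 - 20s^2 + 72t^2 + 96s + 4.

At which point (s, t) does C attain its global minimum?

C(s,t) separates as P(s) + Q(t) + 4, so its minimum is min P + min Q + 4.
P'(s) = 4(s - 4)(s - 2)(s + 3) vanishes at s ∈ {-3, 2, 4}; Q'(t) = 24t(t - 3)(t - 2) vanishes at t ∈ {0, 2, 3}.
Local minima of P (where P''>0): P(-3)=-279, P(4)=64. Local minima of Q: Q(0)=0, Q(3)=54.
So the global minimum of C is P(-3) + Q(0) + 4 = -279 + 0 + 4 = -275, attained at (-3, 0).

(-3, 0)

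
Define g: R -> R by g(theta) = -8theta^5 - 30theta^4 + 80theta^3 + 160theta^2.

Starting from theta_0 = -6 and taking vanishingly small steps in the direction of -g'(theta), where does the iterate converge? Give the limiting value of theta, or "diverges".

g'(theta) = -40theta(theta - 2)(theta + 1)(theta + 4), so g'(-6) = -19200.
Gradient descent moves in the -g' direction, i.e. theta is increasing.
The nearest critical point in that direction is theta = -4, where g'' = 2880 > 0 (a local minimum). The iterate converges there.

-4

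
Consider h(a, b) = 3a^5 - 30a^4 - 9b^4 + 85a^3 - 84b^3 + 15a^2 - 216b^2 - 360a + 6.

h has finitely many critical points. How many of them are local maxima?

h separates as a function of a plus a function of b, so ∇h=0 decouples.
∂h/∂a = 15(a - 4)(a - 3)(a - 2)(a + 1) = 0 at a ∈ {-1, 2, 3, 4}; ∂h/∂b = -36b(b + 3)(b + 4) = 0 at b ∈ {-4, -3, 0}.
The Hessian is diagonal: diag(h_aa, h_bb). Second derivatives: h_aa(-1)=-900, h_aa(2)=90, h_aa(3)=-60, h_aa(4)=150; h_bb(-4)=-144, h_bb(-3)=108, h_bb(0)=-432.
Local maxima occur where both diagonal entries negative: (-1, -4), (-1, 0), (3, -4), (3, 0). Count: 4.

4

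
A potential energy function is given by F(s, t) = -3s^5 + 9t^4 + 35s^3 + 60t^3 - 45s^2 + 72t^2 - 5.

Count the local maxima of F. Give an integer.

F separates as a function of s plus a function of t, so ∇F=0 decouples.
∂F/∂s = -15s(s - 2)(s - 1)(s + 3) = 0 at s ∈ {-3, 0, 1, 2}; ∂F/∂t = 36t(t + 1)(t + 4) = 0 at t ∈ {-4, -1, 0}.
The Hessian is diagonal: diag(F_ss, F_tt). Second derivatives: F_ss(-3)=900, F_ss(0)=-90, F_ss(1)=60, F_ss(2)=-150; F_tt(-4)=432, F_tt(-1)=-108, F_tt(0)=144.
Local maxima occur where both diagonal entries negative: (0, -1), (2, -1). Count: 2.

2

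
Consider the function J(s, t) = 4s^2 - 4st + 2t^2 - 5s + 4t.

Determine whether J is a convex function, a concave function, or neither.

convex

J is quadratic, so its Hessian is the constant matrix H = [[8, -4], [-4, 4]].
det(H) = 16, tr(H) = 12.
det(H) > 0 and tr(H) > 0, so H is positive definite everywhere: convex.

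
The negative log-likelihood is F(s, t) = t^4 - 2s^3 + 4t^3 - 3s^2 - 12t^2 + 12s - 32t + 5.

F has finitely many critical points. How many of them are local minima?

2

F separates as a function of s plus a function of t, so ∇F=0 decouples.
∂F/∂s = -6(s - 1)(s + 2) = 0 at s ∈ {-2, 1}; ∂F/∂t = 4(t - 2)(t + 1)(t + 4) = 0 at t ∈ {-4, -1, 2}.
The Hessian is diagonal: diag(F_ss, F_tt). Second derivatives: F_ss(-2)=18, F_ss(1)=-18; F_tt(-4)=72, F_tt(-1)=-36, F_tt(2)=72.
Local minima occur where both diagonal entries positive: (-2, -4), (-2, 2). Count: 2.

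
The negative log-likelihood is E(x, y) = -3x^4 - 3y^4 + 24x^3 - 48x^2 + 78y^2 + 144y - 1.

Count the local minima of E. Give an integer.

1

E separates as a function of x plus a function of y, so ∇E=0 decouples.
∂E/∂x = -12x(x - 4)(x - 2) = 0 at x ∈ {0, 2, 4}; ∂E/∂y = -12(y - 4)(y + 1)(y + 3) = 0 at y ∈ {-3, -1, 4}.
The Hessian is diagonal: diag(E_xx, E_yy). Second derivatives: E_xx(0)=-96, E_xx(2)=48, E_xx(4)=-96; E_yy(-3)=-168, E_yy(-1)=120, E_yy(4)=-420.
Local minima occur where both diagonal entries positive: (2, -1). Count: 1.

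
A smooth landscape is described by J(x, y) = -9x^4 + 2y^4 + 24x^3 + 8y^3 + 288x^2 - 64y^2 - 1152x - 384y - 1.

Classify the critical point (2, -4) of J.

The mixed partial ∂²J/∂x∂y is 0, so the Hessian at any point is diag(J_xx, J_yy) = diag(36(-3x^2 + 4x + 16), 8(3y^2 + 6y - 16)).
At (2, -4): H = diag(432, 64).
Both eigenvalues are positive, so H is positive definite: a local minimum.

local minimum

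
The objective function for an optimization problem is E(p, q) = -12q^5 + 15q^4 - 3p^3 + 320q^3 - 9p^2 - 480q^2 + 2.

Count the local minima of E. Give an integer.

E separates as a function of p plus a function of q, so ∇E=0 decouples.
∂E/∂p = -9p(p + 2) = 0 at p ∈ {-2, 0}; ∂E/∂q = -60q(q - 4)(q - 1)(q + 4) = 0 at q ∈ {-4, 0, 1, 4}.
The Hessian is diagonal: diag(E_pp, E_qq). Second derivatives: E_pp(-2)=18, E_pp(0)=-18; E_qq(-4)=9600, E_qq(0)=-960, E_qq(1)=900, E_qq(4)=-5760.
Local minima occur where both diagonal entries positive: (-2, -4), (-2, 1). Count: 2.

2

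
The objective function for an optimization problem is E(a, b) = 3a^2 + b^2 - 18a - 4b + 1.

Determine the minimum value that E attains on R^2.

-30

E(a,b) separates as P(a) + Q(b) + 1, so its minimum is min P + min Q + 1.
P'(a) = 6a - 18 vanishes at a ∈ {3}; Q'(b) = 2b - 4 vanishes at b ∈ {2}.
Local minima of P (where P''>0): P(3)=-27. Local minima of Q: Q(2)=-4.
So the global minimum of E is P(3) + Q(2) + 1 = -27 − 4 + 1 = -30, attained at (3, 2).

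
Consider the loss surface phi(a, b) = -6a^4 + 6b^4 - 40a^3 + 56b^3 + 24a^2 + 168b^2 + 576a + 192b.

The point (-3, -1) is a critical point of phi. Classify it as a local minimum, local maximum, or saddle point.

The mixed partial ∂²phi/∂a∂b is 0, so the Hessian at any point is diag(phi_aa, phi_bb) = diag(24(-3a^2 - 10a + 2), 24(3b^2 + 14b + 14)).
At (-3, -1): H = diag(120, 72).
Both eigenvalues are positive, so H is positive definite: a local minimum.

local minimum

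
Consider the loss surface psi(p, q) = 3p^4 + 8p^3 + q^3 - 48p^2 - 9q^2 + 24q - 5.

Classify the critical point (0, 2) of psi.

The mixed partial ∂²psi/∂p∂q is 0, so the Hessian at any point is diag(psi_pp, psi_qq) = diag(12(3p^2 + 4p - 8), 6(q - 3)).
At (0, 2): H = diag(-96, -6).
Both eigenvalues are negative, so H is negative definite: a local maximum.

local maximum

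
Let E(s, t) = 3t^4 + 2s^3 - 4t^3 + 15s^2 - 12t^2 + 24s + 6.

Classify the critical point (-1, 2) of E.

The mixed partial ∂²E/∂s∂t is 0, so the Hessian at any point is diag(E_ss, E_tt) = diag(6(2s + 5), 12(3t^2 - 2t - 2)).
At (-1, 2): H = diag(18, 72).
Both eigenvalues are positive, so H is positive definite: a local minimum.

local minimum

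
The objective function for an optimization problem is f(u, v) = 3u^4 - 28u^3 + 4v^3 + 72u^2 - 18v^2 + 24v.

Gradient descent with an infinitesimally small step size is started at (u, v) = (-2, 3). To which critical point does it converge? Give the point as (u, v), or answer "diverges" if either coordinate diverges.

(0, 2)

f is separable, so gradient descent decouples: u follows -∂f/∂u, v follows -∂f/∂v.
∂f/∂u = 12u(u - 4)(u - 3); at u=-2 this is -720, so u increases.
∂f/∂v = 12(v - 2)(v - 1); at v=3 this is 24, so v decreases.
u converges to its nearest critical value 0 (a local min of the u-part); v converges to 2. The iterate converges to (0, 2).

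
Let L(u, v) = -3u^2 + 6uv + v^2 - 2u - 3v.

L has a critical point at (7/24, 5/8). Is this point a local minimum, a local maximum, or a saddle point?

The Hessian of L is constant: H = [[-6, 6], [6, 2]].
det(H) = (-6)·2 − 6² = -48.
Since det(H) < 0, H is indefinite and the critical point is a saddle point.

saddle point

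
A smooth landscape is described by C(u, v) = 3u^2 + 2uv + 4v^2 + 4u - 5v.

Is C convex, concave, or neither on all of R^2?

convex

C is quadratic, so its Hessian is the constant matrix H = [[6, 2], [2, 8]].
det(H) = 44, tr(H) = 14.
det(H) > 0 and tr(H) > 0, so H is positive definite everywhere: convex.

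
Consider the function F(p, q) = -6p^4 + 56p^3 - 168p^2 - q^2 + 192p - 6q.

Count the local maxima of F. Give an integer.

F separates as a function of p plus a function of q, so ∇F=0 decouples.
∂F/∂p = -24(p - 4)(p - 2)(p - 1) = 0 at p ∈ {1, 2, 4}; ∂F/∂q = -2(q + 3) = 0 at q ∈ {-3}.
The Hessian is diagonal: diag(F_pp, F_qq). Second derivatives: F_pp(1)=-72, F_pp(2)=48, F_pp(4)=-144; F_qq(-3)=-2.
Local maxima occur where both diagonal entries negative: (1, -3), (4, -3). Count: 2.

2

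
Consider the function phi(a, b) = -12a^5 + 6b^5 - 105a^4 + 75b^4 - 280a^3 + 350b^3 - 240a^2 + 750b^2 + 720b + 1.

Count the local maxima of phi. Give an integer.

phi separates as a function of a plus a function of b, so ∇phi=0 decouples.
∂phi/∂a = -60a(a + 1)(a + 2)(a + 4) = 0 at a ∈ {-4, -2, -1, 0}; ∂phi/∂b = 30(b + 1)(b + 2)(b + 3)(b + 4) = 0 at b ∈ {-4, -3, -2, -1}.
The Hessian is diagonal: diag(phi_aa, phi_bb). Second derivatives: phi_aa(-4)=1440, phi_aa(-2)=-240, phi_aa(-1)=180, phi_aa(0)=-480; phi_bb(-4)=-180, phi_bb(-3)=60, phi_bb(-2)=-60, phi_bb(-1)=180.
Local maxima occur where both diagonal entries negative: (-2, -4), (-2, -2), (0, -4), (0, -2). Count: 4.

4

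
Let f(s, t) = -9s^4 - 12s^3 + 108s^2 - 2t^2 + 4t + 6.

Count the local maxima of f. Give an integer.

2

f separates as a function of s plus a function of t, so ∇f=0 decouples.
∂f/∂s = -36s(s - 2)(s + 3) = 0 at s ∈ {-3, 0, 2}; ∂f/∂t = -4(t - 1) = 0 at t ∈ {1}.
The Hessian is diagonal: diag(f_ss, f_tt). Second derivatives: f_ss(-3)=-540, f_ss(0)=216, f_ss(2)=-360; f_tt(1)=-4.
Local maxima occur where both diagonal entries negative: (-3, 1), (2, 1). Count: 2.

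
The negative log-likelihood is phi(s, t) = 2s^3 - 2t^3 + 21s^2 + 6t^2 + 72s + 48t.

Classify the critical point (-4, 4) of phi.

local maximum

The mixed partial ∂²phi/∂s∂t is 0, so the Hessian at any point is diag(phi_ss, phi_tt) = diag(6(2s + 7), 12(-t + 1)).
At (-4, 4): H = diag(-6, -36).
Both eigenvalues are negative, so H is negative definite: a local maximum.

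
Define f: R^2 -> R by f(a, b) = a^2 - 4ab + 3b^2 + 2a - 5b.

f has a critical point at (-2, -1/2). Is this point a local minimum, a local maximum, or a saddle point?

The Hessian of f is constant: H = [[2, -4], [-4, 6]].
det(H) = 2·6 − (-4)² = -4.
Since det(H) < 0, H is indefinite and the critical point is a saddle point.

saddle point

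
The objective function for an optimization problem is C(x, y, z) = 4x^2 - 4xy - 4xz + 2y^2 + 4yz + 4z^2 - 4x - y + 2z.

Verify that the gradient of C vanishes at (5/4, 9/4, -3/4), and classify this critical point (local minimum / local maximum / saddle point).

∇C = (8x - 4y - 4z - 4, -4x + 4y + 4z - 1, -4x + 4y + 8z + 2); substituting (5/4, 9/4, -3/4) gives ∇C = (0, 0, 0), so (5/4, 9/4, -3/4) is indeed a critical point.
The Hessian is constant: H = [[8, -4, -4], [-4, 4, 4], [-4, 4, 8]].
Leading principal minors: Δ₁ = 8, Δ₂ = 16, Δ₃ = 64.
All leading minors are positive, so H is positive definite: a local minimum.

local minimum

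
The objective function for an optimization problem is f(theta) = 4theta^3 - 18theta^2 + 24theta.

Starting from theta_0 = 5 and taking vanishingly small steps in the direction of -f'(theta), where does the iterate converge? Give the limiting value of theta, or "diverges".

2

f'(theta) = 12(theta - 2)(theta - 1), so f'(5) = 144.
Gradient descent moves in the -f' direction, i.e. theta is decreasing.
The nearest critical point in that direction is theta = 2, where f'' = 12 > 0 (a local minimum). The iterate converges there.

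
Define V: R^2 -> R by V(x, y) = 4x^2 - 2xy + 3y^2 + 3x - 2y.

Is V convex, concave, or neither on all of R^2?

convex

V is quadratic, so its Hessian is the constant matrix H = [[8, -2], [-2, 6]].
det(H) = 44, tr(H) = 14.
det(H) > 0 and tr(H) > 0, so H is positive definite everywhere: convex.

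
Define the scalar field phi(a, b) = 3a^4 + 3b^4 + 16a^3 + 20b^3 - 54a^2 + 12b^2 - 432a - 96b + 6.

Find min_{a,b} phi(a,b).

-1162

phi(a,b) separates as P(a) + Q(b) + 6, so its minimum is min P + min Q + 6.
P'(a) = 12(a - 3)(a + 3)(a + 4) vanishes at a ∈ {-4, -3, 3}; Q'(b) = 12(b - 1)(b + 2)(b + 4) vanishes at b ∈ {-4, -2, 1}.
Local minima of P (where P''>0): P(-4)=608, P(3)=-1107. Local minima of Q: Q(-4)=64, Q(1)=-61.
So the global minimum of phi is P(3) + Q(1) + 6 = -1107 − 61 + 6 = -1162, attained at (3, 1).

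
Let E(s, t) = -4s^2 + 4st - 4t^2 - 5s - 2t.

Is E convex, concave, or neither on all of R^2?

E is quadratic, so its Hessian is the constant matrix H = [[-8, 4], [4, -8]].
det(H) = 48, tr(H) = -16.
det(H) > 0 and tr(H) < 0, so H is negative definite everywhere: concave.

concave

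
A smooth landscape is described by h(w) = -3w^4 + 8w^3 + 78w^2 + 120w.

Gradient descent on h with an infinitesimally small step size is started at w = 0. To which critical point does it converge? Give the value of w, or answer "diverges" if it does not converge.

h'(w) = -12(w - 5)(w + 1)(w + 2), so h'(0) = 120.
Gradient descent moves in the -h' direction, i.e. w is decreasing.
The nearest critical point in that direction is w = -1, where h'' = 72 > 0 (a local minimum). The iterate converges there.

-1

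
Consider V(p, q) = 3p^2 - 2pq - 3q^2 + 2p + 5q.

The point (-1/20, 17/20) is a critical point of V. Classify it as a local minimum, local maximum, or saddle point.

saddle point

The Hessian of V is constant: H = [[6, -2], [-2, -6]].
det(H) = 6·(-6) − (-2)² = -40.
Since det(H) < 0, H is indefinite and the critical point is a saddle point.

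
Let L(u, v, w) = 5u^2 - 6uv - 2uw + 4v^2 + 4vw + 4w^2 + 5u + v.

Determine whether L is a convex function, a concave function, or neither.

convex

L is quadratic, so its Hessian is the constant matrix H = [[10, -6, -2], [-6, 8, 4], [-2, 4, 8]].
Leading principal minors: 10, 44, 256.
All positive ⇒ H ≻ 0 ⇒ convex.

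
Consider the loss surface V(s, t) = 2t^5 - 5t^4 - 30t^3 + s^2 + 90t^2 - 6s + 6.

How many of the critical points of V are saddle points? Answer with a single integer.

V separates as a function of s plus a function of t, so ∇V=0 decouples.
∂V/∂s = 2(s - 3) = 0 at s ∈ {3}; ∂V/∂t = 10t(t - 3)(t - 2)(t + 3) = 0 at t ∈ {-3, 0, 2, 3}.
The Hessian is diagonal: diag(V_ss, V_tt). Second derivatives: V_ss(3)=2; V_tt(-3)=-900, V_tt(0)=180, V_tt(2)=-100, V_tt(3)=180.
Saddle points occur where the two diagonal entries have opposite signs: (3, -3), (3, 2). Count: 2.

2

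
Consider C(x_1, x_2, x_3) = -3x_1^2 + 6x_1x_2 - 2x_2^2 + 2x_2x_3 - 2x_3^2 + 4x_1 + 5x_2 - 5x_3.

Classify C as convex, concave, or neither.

C is quadratic, so its Hessian is the constant matrix H = [[-6, 6, 0], [6, -4, 2], [0, 2, -4]].
Leading principal minors: -6, -12, 72.
Neither pattern holds ⇒ H is indefinite ⇒ neither convex nor concave.

neither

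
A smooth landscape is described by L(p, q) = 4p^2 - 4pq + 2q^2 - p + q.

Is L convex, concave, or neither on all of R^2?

convex

L is quadratic, so its Hessian is the constant matrix H = [[8, -4], [-4, 4]].
det(H) = 16, tr(H) = 12.
det(H) > 0 and tr(H) > 0, so H is positive definite everywhere: convex.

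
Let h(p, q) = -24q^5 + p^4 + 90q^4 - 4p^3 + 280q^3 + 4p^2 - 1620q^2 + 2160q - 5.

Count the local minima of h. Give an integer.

4

h separates as a function of p plus a function of q, so ∇h=0 decouples.
∂h/∂p = 4p(p - 2)(p - 1) = 0 at p ∈ {0, 1, 2}; ∂h/∂q = -120(q - 3)(q - 2)(q - 1)(q + 3) = 0 at q ∈ {-3, 1, 2, 3}.
The Hessian is diagonal: diag(h_pp, h_qq). Second derivatives: h_pp(0)=8, h_pp(1)=-4, h_pp(2)=8; h_qq(-3)=14400, h_qq(1)=-960, h_qq(2)=600, h_qq(3)=-1440.
Local minima occur where both diagonal entries positive: (0, -3), (0, 2), (2, -3), (2, 2). Count: 4.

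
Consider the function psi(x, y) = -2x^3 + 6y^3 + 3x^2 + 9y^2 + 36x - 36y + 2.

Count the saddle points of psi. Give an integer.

psi separates as a function of x plus a function of y, so ∇psi=0 decouples.
∂psi/∂x = -6(x - 3)(x + 2) = 0 at x ∈ {-2, 3}; ∂psi/∂y = 18(y - 1)(y + 2) = 0 at y ∈ {-2, 1}.
The Hessian is diagonal: diag(psi_xx, psi_yy). Second derivatives: psi_xx(-2)=30, psi_xx(3)=-30; psi_yy(-2)=-54, psi_yy(1)=54.
Saddle points occur where the two diagonal entries have opposite signs: (-2, -2), (3, 1). Count: 2.

2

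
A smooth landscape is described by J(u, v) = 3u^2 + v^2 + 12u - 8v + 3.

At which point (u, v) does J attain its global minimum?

J(u,v) separates as P(u) + Q(v) + 3, so its minimum is min P + min Q + 3.
P'(u) = 6u + 12 vanishes at u ∈ {-2}; Q'(v) = 2v - 8 vanishes at v ∈ {4}.
Local minima of P (where P''>0): P(-2)=-12. Local minima of Q: Q(4)=-16.
So the global minimum of J is P(-2) + Q(4) + 3 = -12 − 16 + 3 = -25, attained at (-2, 4).

(-2, 4)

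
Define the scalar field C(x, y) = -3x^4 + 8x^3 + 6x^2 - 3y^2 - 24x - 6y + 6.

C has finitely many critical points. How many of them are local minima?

C separates as a function of x plus a function of y, so ∇C=0 decouples.
∂C/∂x = -12(x - 2)(x - 1)(x + 1) = 0 at x ∈ {-1, 1, 2}; ∂C/∂y = -6(y + 1) = 0 at y ∈ {-1}.
The Hessian is diagonal: diag(C_xx, C_yy). Second derivatives: C_xx(-1)=-72, C_xx(1)=24, C_xx(2)=-36; C_yy(-1)=-6.
Local minima occur where both diagonal entries positive: none. Count: 0.

0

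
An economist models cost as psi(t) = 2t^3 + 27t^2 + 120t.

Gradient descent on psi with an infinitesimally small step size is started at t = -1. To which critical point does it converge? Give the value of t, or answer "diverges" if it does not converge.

-4

psi'(t) = 6(t + 4)(t + 5), so psi'(-1) = 72.
Gradient descent moves in the -psi' direction, i.e. t is decreasing.
The nearest critical point in that direction is t = -4, where psi'' = 6 > 0 (a local minimum). The iterate converges there.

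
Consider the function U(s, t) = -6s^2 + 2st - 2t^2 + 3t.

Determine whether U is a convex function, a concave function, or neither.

concave

U is quadratic, so its Hessian is the constant matrix H = [[-12, 2], [2, -4]].
det(H) = 44, tr(H) = -16.
det(H) > 0 and tr(H) < 0, so H is negative definite everywhere: concave.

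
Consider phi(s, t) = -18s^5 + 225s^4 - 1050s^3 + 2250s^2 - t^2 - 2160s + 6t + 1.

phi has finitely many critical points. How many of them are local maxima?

2

phi separates as a function of s plus a function of t, so ∇phi=0 decouples.
∂phi/∂s = -90(s - 4)(s - 3)(s - 2)(s - 1) = 0 at s ∈ {1, 2, 3, 4}; ∂phi/∂t = -2(t - 3) = 0 at t ∈ {3}.
The Hessian is diagonal: diag(phi_ss, phi_tt). Second derivatives: phi_ss(1)=540, phi_ss(2)=-180, phi_ss(3)=180, phi_ss(4)=-540; phi_tt(3)=-2.
Local maxima occur where both diagonal entries negative: (2, 3), (4, 3). Count: 2.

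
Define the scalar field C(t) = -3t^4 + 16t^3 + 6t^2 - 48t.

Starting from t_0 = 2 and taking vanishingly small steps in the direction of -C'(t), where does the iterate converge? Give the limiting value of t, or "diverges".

1

C'(t) = -12(t - 4)(t - 1)(t + 1), so C'(2) = 72.
Gradient descent moves in the -C' direction, i.e. t is decreasing.
The nearest critical point in that direction is t = 1, where C'' = 72 > 0 (a local minimum). The iterate converges there.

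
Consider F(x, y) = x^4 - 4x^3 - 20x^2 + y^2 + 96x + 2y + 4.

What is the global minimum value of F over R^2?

-276

F(x,y) separates as P(x) + Q(y) + 4, so its minimum is min P + min Q + 4.
P'(x) = 4(x - 4)(x - 2)(x + 3) vanishes at x ∈ {-3, 2, 4}; Q'(y) = 2y + 2 vanishes at y ∈ {-1}.
Local minima of P (where P''>0): P(-3)=-279, P(4)=64. Local minima of Q: Q(-1)=-1.
So the global minimum of F is P(-3) + Q(-1) + 4 = -279 − 1 + 4 = -276, attained at (-3, -1).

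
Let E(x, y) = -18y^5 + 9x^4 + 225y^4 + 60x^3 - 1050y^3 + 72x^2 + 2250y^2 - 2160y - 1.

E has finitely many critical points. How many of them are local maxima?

2

E separates as a function of x plus a function of y, so ∇E=0 decouples.
∂E/∂x = 36x(x + 1)(x + 4) = 0 at x ∈ {-4, -1, 0}; ∂E/∂y = -90(y - 4)(y - 3)(y - 2)(y - 1) = 0 at y ∈ {1, 2, 3, 4}.
The Hessian is diagonal: diag(E_xx, E_yy). Second derivatives: E_xx(-4)=432, E_xx(-1)=-108, E_xx(0)=144; E_yy(1)=540, E_yy(2)=-180, E_yy(3)=180, E_yy(4)=-540.
Local maxima occur where both diagonal entries negative: (-1, 2), (-1, 4). Count: 2.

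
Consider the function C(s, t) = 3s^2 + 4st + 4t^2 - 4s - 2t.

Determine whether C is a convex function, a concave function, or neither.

C is quadratic, so its Hessian is the constant matrix H = [[6, 4], [4, 8]].
det(H) = 32, tr(H) = 14.
det(H) > 0 and tr(H) > 0, so H is positive definite everywhere: convex.

convex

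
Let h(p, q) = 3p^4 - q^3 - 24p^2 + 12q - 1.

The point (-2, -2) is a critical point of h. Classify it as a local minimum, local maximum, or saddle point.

The mixed partial ∂²h/∂p∂q is 0, so the Hessian at any point is diag(h_pp, h_qq) = diag(12(3p^2 - 4), -6q).
At (-2, -2): H = diag(96, 12).
Both eigenvalues are positive, so H is positive definite: a local minimum.

local minimum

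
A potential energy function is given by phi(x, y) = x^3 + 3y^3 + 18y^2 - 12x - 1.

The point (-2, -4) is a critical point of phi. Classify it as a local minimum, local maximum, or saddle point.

local maximum

The mixed partial ∂²phi/∂x∂y is 0, so the Hessian at any point is diag(phi_xx, phi_yy) = diag(6x, 18(y + 2)).
At (-2, -4): H = diag(-12, -36).
Both eigenvalues are negative, so H is negative definite: a local maximum.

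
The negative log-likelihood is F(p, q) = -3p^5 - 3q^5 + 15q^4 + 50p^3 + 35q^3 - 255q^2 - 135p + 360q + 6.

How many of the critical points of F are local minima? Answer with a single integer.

4

F separates as a function of p plus a function of q, so ∇F=0 decouples.
∂F/∂p = -15(p - 3)(p - 1)(p + 1)(p + 3) = 0 at p ∈ {-3, -1, 1, 3}; ∂F/∂q = -15(q - 4)(q - 2)(q - 1)(q + 3) = 0 at q ∈ {-3, 1, 2, 4}.
The Hessian is diagonal: diag(F_pp, F_qq). Second derivatives: F_pp(-3)=720, F_pp(-1)=-240, F_pp(1)=240, F_pp(3)=-720; F_qq(-3)=2100, F_qq(1)=-180, F_qq(2)=150, F_qq(4)=-630.
Local minima occur where both diagonal entries positive: (-3, -3), (-3, 2), (1, -3), (1, 2). Count: 4.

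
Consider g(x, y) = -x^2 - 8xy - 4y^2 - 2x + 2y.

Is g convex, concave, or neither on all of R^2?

g is quadratic, so its Hessian is the constant matrix H = [[-2, -8], [-8, -8]].
det(H) = -48, tr(H) = -10.
det(H) < 0, so H is indefinite: neither convex nor concave.

neither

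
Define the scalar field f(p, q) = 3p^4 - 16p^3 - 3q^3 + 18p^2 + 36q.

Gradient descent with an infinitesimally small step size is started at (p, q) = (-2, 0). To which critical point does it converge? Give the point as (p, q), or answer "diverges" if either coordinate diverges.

f is separable, so gradient descent decouples: p follows -∂f/∂p, q follows -∂f/∂q.
∂f/∂p = 12p(p - 3)(p - 1); at p=-2 this is -360, so p increases.
∂f/∂q = -9(q - 2)(q + 2); at q=0 this is 36, so q decreases.
p converges to its nearest critical value 0 (a local min of the p-part); q converges to -2. The iterate converges to (0, -2).

(0, -2)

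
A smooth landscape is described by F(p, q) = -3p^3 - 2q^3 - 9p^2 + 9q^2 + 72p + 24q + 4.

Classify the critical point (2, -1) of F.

saddle point

The mixed partial ∂²F/∂p∂q is 0, so the Hessian at any point is diag(F_pp, F_qq) = diag(-18(p + 1), 6(-2q + 3)).
At (2, -1): H = diag(-54, 30).
The eigenvalues have opposite signs, so H is indefinite: a saddle point.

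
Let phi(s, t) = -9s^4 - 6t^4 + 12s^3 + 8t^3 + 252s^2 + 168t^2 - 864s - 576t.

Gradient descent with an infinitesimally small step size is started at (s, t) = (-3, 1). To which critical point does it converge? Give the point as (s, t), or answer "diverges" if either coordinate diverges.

phi is separable, so gradient descent decouples: s follows -∂phi/∂s, t follows -∂phi/∂t.
∂phi/∂s = -36(s - 3)(s - 2)(s + 4); at s=-3 this is -1080, so s increases.
∂phi/∂t = -24(t - 3)(t - 2)(t + 4); at t=1 this is -240, so t increases.
s converges to its nearest critical value 2 (a local min of the s-part); t converges to 2. The iterate converges to (2, 2).

(2, 2)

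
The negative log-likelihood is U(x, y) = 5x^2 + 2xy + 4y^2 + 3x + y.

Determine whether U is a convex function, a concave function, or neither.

convex

U is quadratic, so its Hessian is the constant matrix H = [[10, 2], [2, 8]].
det(H) = 76, tr(H) = 18.
det(H) > 0 and tr(H) > 0, so H is positive definite everywhere: convex.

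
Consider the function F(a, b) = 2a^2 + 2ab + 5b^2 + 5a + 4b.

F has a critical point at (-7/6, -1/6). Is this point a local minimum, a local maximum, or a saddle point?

local minimum

The Hessian of F is constant: H = [[4, 2], [2, 10]].
det(H) = 4·10 − 2² = 36.
det(H) > 0 and tr(H) = 14 > 0, so H is positive definite and the point is a local minimum.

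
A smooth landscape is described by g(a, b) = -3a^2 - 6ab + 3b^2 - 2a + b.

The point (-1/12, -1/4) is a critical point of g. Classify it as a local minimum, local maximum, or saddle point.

saddle point

The Hessian of g is constant: H = [[-6, -6], [-6, 6]].
det(H) = (-6)·6 − (-6)² = -72.
Since det(H) < 0, H is indefinite and the critical point is a saddle point.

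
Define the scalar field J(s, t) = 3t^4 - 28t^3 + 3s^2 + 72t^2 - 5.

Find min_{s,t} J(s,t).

J(s,t) separates as P(s) + Q(t) − 5, so its minimum is min P + min Q − 5.
P'(s) = 6s vanishes at s ∈ {0}; Q'(t) = 12t(t - 4)(t - 3) vanishes at t ∈ {0, 3, 4}.
Local minima of P (where P''>0): P(0)=0. Local minima of Q: Q(0)=0, Q(4)=128.
So the global minimum of J is P(0) + Q(0) − 5 = 0 + 0 − 5 = -5, attained at (0, 0).

-5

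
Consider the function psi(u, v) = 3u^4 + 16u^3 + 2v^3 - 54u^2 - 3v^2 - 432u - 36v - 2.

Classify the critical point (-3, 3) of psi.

The mixed partial ∂²psi/∂u∂v is 0, so the Hessian at any point is diag(psi_uu, psi_vv) = diag(12(3u^2 + 8u - 9), 6(2v - 1)).
At (-3, 3): H = diag(-72, 30).
The eigenvalues have opposite signs, so H is indefinite: a saddle point.

saddle point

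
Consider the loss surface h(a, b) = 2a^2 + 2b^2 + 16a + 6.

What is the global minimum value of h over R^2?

h(a,b) separates as P(a) + Q(b) + 6, so its minimum is min P + min Q + 6.
P'(a) = 4a + 16 vanishes at a ∈ {-4}; Q'(b) = 4b vanishes at b ∈ {0}.
Local minima of P (where P''>0): P(-4)=-32. Local minima of Q: Q(0)=0.
So the global minimum of h is P(-4) + Q(0) + 6 = -32 + 0 + 6 = -26, attained at (-4, 0).

-26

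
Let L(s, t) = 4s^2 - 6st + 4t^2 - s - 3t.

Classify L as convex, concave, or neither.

convex

L is quadratic, so its Hessian is the constant matrix H = [[8, -6], [-6, 8]].
det(H) = 28, tr(H) = 16.
det(H) > 0 and tr(H) > 0, so H is positive definite everywhere: convex.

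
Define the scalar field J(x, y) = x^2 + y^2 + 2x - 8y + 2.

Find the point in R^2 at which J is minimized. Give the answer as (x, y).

(-1, 4)

J(x,y) separates as P(x) + Q(y) + 2, so its minimum is min P + min Q + 2.
P'(x) = 2x + 2 vanishes at x ∈ {-1}; Q'(y) = 2y - 8 vanishes at y ∈ {4}.
Local minima of P (where P''>0): P(-1)=-1. Local minima of Q: Q(4)=-16.
So the global minimum of J is P(-1) + Q(4) + 2 = -1 − 16 + 2 = -15, attained at (-1, 4).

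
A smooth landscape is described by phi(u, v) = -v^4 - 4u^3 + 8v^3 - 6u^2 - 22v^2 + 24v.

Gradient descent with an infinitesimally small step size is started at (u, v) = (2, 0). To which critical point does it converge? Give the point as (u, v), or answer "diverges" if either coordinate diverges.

diverges

phi is separable, so gradient descent decouples: u follows -∂phi/∂u, v follows -∂phi/∂v.
∂phi/∂u = -12u(u + 1); at u=2 this is -72, so u increases.
∂phi/∂v = -4(v - 3)(v - 2)(v - 1); at v=0 this is 24, so v decreases.
The u-coordinate has no critical point in that direction and runs off to infinity.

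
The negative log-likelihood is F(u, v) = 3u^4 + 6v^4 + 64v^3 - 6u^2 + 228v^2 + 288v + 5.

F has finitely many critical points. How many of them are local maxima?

F separates as a function of u plus a function of v, so ∇F=0 decouples.
∂F/∂u = 12u(u - 1)(u + 1) = 0 at u ∈ {-1, 0, 1}; ∂F/∂v = 24(v + 1)(v + 3)(v + 4) = 0 at v ∈ {-4, -3, -1}.
The Hessian is diagonal: diag(F_uu, F_vv). Second derivatives: F_uu(-1)=24, F_uu(0)=-12, F_uu(1)=24; F_vv(-4)=72, F_vv(-3)=-48, F_vv(-1)=144.
Local maxima occur where both diagonal entries negative: (0, -3). Count: 1.

1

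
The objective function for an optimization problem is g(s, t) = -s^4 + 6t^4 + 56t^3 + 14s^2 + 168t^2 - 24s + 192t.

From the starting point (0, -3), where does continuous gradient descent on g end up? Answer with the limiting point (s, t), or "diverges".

(1, -4)

g is separable, so gradient descent decouples: s follows -∂g/∂s, t follows -∂g/∂t.
∂g/∂s = -4(s - 2)(s - 1)(s + 3); at s=0 this is -24, so s increases.
∂g/∂t = 24(t + 1)(t + 2)(t + 4); at t=-3 this is 48, so t decreases.
s converges to its nearest critical value 1 (a local min of the s-part); t converges to -4. The iterate converges to (1, -4).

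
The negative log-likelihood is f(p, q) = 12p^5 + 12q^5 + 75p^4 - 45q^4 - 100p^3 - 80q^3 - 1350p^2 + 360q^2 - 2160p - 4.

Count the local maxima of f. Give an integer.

4

f separates as a function of p plus a function of q, so ∇f=0 decouples.
∂f/∂p = 60(p - 3)(p + 1)(p + 3)(p + 4) = 0 at p ∈ {-4, -3, -1, 3}; ∂f/∂q = 60q(q - 3)(q - 2)(q + 2) = 0 at q ∈ {-2, 0, 2, 3}.
The Hessian is diagonal: diag(f_pp, f_qq). Second derivatives: f_pp(-4)=-1260, f_pp(-3)=720, f_pp(-1)=-1440, f_pp(3)=10080; f_qq(-2)=-2400, f_qq(0)=720, f_qq(2)=-480, f_qq(3)=900.
Local maxima occur where both diagonal entries negative: (-4, -2), (-4, 2), (-1, -2), (-1, 2). Count: 4.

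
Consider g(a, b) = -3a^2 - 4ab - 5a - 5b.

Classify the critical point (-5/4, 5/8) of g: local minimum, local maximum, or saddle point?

The Hessian of g is constant: H = [[-6, -4], [-4, 0]].
det(H) = (-6)·0 − (-4)² = -16.
Since det(H) < 0, H is indefinite and the critical point is a saddle point.

saddle point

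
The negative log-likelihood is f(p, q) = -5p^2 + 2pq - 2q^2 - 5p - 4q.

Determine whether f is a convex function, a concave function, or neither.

f is quadratic, so its Hessian is the constant matrix H = [[-10, 2], [2, -4]].
det(H) = 36, tr(H) = -14.
det(H) > 0 and tr(H) < 0, so H is negative definite everywhere: concave.

concave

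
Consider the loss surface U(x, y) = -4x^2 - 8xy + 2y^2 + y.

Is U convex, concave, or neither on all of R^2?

neither

U is quadratic, so its Hessian is the constant matrix H = [[-8, -8], [-8, 4]].
det(H) = -96, tr(H) = -4.
det(H) < 0, so H is indefinite: neither convex nor concave.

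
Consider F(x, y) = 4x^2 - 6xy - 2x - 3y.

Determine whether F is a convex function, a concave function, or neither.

F is quadratic, so its Hessian is the constant matrix H = [[8, -6], [-6, 0]].
det(H) = -36, tr(H) = 8.
det(H) < 0, so H is indefinite: neither convex nor concave.

neither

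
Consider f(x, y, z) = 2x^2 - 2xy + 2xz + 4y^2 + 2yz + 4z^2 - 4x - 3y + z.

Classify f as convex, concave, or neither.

convex

f is quadratic, so its Hessian is the constant matrix H = [[4, -2, 2], [-2, 8, 2], [2, 2, 8]].
Leading principal minors: 4, 28, 160.
All positive ⇒ H ≻ 0 ⇒ convex.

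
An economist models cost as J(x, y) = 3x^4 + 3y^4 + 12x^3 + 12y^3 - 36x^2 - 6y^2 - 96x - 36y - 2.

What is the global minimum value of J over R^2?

-221

J(x,y) separates as P(x) + Q(y) − 2, so its minimum is min P + min Q − 2.
P'(x) = 12(x - 2)(x + 1)(x + 4) vanishes at x ∈ {-4, -1, 2}; Q'(y) = 12(y - 1)(y + 1)(y + 3) vanishes at y ∈ {-3, -1, 1}.
Local minima of P (where P''>0): P(-4)=-192, P(2)=-192. Local minima of Q: Q(-3)=-27, Q(1)=-27.
So the global minimum of J is P(-4) + Q(-3) − 2 = -192 − 27 − 2 = -221, attained at (-4, -3).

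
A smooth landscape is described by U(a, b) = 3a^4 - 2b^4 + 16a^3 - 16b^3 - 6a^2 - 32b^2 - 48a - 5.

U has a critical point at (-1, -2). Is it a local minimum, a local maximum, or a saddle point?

The mixed partial ∂²U/∂a∂b is 0, so the Hessian at any point is diag(U_aa, U_bb) = diag(12(3a^2 + 8a - 1), -8(3b^2 + 12b + 8)).
At (-1, -2): H = diag(-72, 32).
The eigenvalues have opposite signs, so H is indefinite: a saddle point.

saddle point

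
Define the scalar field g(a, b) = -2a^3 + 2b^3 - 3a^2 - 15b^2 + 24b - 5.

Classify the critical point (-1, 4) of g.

The mixed partial ∂²g/∂a∂b is 0, so the Hessian at any point is diag(g_aa, g_bb) = diag(-6(2a + 1), 6(2b - 5)).
At (-1, 4): H = diag(6, 18).
Both eigenvalues are positive, so H is positive definite: a local minimum.

local minimum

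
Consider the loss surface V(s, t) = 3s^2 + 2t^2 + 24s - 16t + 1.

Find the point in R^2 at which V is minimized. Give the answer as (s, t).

(-4, 4)

V(s,t) separates as P(s) + Q(t) + 1, so its minimum is min P + min Q + 1.
P'(s) = 6s + 24 vanishes at s ∈ {-4}; Q'(t) = 4(t - 4) vanishes at t ∈ {4}.
Local minima of P (where P''>0): P(-4)=-48. Local minima of Q: Q(4)=-32.
So the global minimum of V is P(-4) + Q(4) + 1 = -48 − 32 + 1 = -79, attained at (-4, 4).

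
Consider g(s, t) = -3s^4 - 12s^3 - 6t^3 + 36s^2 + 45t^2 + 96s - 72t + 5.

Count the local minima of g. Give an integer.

1

g separates as a function of s plus a function of t, so ∇g=0 decouples.
∂g/∂s = -12(s - 2)(s + 1)(s + 4) = 0 at s ∈ {-4, -1, 2}; ∂g/∂t = -18(t - 4)(t - 1) = 0 at t ∈ {1, 4}.
The Hessian is diagonal: diag(g_ss, g_tt). Second derivatives: g_ss(-4)=-216, g_ss(-1)=108, g_ss(2)=-216; g_tt(1)=54, g_tt(4)=-54.
Local minima occur where both diagonal entries positive: (-1, 1). Count: 1.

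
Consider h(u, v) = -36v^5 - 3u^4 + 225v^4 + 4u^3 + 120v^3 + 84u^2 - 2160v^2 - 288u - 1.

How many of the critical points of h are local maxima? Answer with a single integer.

4

h separates as a function of u plus a function of v, so ∇h=0 decouples.
∂h/∂u = -12(u - 3)(u - 2)(u + 4) = 0 at u ∈ {-4, 2, 3}; ∂h/∂v = -180v(v - 4)(v - 3)(v + 2) = 0 at v ∈ {-2, 0, 3, 4}.
The Hessian is diagonal: diag(h_uu, h_vv). Second derivatives: h_uu(-4)=-504, h_uu(2)=72, h_uu(3)=-84; h_vv(-2)=10800, h_vv(0)=-4320, h_vv(3)=2700, h_vv(4)=-4320.
Local maxima occur where both diagonal entries negative: (-4, 0), (-4, 4), (3, 0), (3, 4). Count: 4.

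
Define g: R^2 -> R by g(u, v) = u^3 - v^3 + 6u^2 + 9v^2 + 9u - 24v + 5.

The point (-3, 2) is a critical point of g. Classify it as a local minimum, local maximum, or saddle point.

saddle point

The mixed partial ∂²g/∂u∂v is 0, so the Hessian at any point is diag(g_uu, g_vv) = diag(6(u + 2), 6(-v + 3)).
At (-3, 2): H = diag(-6, 6).
The eigenvalues have opposite signs, so H is indefinite: a saddle point.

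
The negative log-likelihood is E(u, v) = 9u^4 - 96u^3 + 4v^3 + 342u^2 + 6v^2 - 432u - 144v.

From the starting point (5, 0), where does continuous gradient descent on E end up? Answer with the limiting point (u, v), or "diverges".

E is separable, so gradient descent decouples: u follows -∂E/∂u, v follows -∂E/∂v.
∂E/∂u = 36(u - 4)(u - 3)(u - 1); at u=5 this is 288, so u decreases.
∂E/∂v = 12(v - 3)(v + 4); at v=0 this is -144, so v increases.
u converges to its nearest critical value 4 (a local min of the u-part); v converges to 3. The iterate converges to (4, 3).

(4, 3)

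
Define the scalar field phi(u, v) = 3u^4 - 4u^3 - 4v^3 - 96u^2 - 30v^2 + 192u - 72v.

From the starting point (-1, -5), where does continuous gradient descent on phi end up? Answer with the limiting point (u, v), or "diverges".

(-4, -3)

phi is separable, so gradient descent decouples: u follows -∂phi/∂u, v follows -∂phi/∂v.
∂phi/∂u = 12(u - 4)(u - 1)(u + 4); at u=-1 this is 360, so u decreases.
∂phi/∂v = -12(v + 2)(v + 3); at v=-5 this is -72, so v increases.
u converges to its nearest critical value -4 (a local min of the u-part); v converges to -3. The iterate converges to (-4, -3).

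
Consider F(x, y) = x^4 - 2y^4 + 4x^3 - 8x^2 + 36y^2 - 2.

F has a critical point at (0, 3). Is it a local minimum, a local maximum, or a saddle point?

The mixed partial ∂²F/∂x∂y is 0, so the Hessian at any point is diag(F_xx, F_yy) = diag(4(3x^2 + 6x - 4), 24(-y^2 + 3)).
At (0, 3): H = diag(-16, -144).
Both eigenvalues are negative, so H is negative definite: a local maximum.

local maximum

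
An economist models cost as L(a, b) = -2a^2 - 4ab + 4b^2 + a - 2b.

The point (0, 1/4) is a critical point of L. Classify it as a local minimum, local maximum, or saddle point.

The Hessian of L is constant: H = [[-4, -4], [-4, 8]].
det(H) = (-4)·8 − (-4)² = -48.
Since det(H) < 0, H is indefinite and the critical point is a saddle point.

saddle point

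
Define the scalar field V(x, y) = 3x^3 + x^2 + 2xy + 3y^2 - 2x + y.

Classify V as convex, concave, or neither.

The term 3x^3 is cubic, so the Hessian is not constant.
∂²V/∂x² = 18x + 2, which takes both signs as x varies (negative for sufficiently negative x). A diagonal entry of the Hessian changing sign means the Hessian is neither positive- nor negative-semidefinite on all of R^2.

neither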